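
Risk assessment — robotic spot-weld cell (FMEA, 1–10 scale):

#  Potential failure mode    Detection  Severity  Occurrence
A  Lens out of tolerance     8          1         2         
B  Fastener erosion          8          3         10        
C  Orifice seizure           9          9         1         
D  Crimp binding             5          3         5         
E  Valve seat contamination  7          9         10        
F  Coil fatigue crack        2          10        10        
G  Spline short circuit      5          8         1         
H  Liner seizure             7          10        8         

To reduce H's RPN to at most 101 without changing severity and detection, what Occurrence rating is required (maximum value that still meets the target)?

1

H: S=10, O=8, D=7 → current RPN = 560.
Fixed product = 70. Need 70 × O ≤ 101, so O ≤ 101/70 = 1.44.
Maximum integer Occurrence rating = 1 (gives RPN 70; O=2 would give 140 > 101).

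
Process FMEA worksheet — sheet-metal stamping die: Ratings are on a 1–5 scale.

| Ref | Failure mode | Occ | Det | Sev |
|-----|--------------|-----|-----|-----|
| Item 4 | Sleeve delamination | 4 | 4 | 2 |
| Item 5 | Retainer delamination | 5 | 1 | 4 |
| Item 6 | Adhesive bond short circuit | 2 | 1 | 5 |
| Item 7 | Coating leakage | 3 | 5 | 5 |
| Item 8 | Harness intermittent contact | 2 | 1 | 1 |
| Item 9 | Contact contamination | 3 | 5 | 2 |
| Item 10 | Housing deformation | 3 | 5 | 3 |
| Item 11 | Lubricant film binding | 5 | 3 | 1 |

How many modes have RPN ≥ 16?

RPN = Severity × Occurrence × Detection:
  Item 4: 2 × 4 × 4 = 32
  Item 5: 4 × 5 × 1 = 20
  Item 6: 5 × 2 × 1 = 10
  Item 7: 5 × 3 × 5 = 75
  Item 8: 1 × 2 × 1 = 2
  Item 9: 2 × 3 × 5 = 30
  Item 10: 3 × 3 × 5 = 45
  Item 11: 1 × 5 × 3 = 15
Modes with RPN ≥ 16: Item 4 (32), Item 5 (20), Item 7 (75), Item 9 (30), Item 10 (45) → 5.

5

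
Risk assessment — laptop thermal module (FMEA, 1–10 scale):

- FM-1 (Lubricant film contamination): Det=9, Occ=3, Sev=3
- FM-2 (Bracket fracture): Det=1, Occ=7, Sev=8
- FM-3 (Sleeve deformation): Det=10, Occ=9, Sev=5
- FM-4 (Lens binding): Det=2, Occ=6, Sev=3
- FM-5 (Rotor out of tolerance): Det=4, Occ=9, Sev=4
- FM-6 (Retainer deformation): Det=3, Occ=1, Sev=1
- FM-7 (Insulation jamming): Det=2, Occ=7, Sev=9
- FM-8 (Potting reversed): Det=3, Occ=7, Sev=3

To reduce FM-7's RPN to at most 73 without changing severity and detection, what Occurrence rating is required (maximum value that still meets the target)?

4

FM-7: S=9, O=7, D=2 → current RPN = 126.
Fixed product = 18. Need 18 × O ≤ 73, so O ≤ 73/18 = 4.06.
Maximum integer Occurrence rating = 4 (gives RPN 72; O=5 would give 90 > 73).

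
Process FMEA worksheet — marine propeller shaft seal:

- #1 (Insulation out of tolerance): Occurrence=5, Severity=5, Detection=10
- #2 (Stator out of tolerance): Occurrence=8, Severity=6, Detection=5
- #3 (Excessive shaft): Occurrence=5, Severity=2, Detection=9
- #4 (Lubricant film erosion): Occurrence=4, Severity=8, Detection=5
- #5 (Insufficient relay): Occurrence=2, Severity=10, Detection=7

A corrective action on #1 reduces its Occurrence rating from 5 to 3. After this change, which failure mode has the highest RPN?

#2

RPN = Severity × Occurrence × Detection:
  #1: 5 × 5 × 10 = 250
  #2: 6 × 8 × 5 = 240
  #3: 2 × 5 × 9 = 90
  #4: 8 × 4 × 5 = 160
  #5: 10 × 2 × 7 = 140
After action: #1 → 5 × 3 × 10 = 150.
Revised RPNs: #2=240, #4=160, #1=150, #5=140, #3=90.
Highest is now #2 (240).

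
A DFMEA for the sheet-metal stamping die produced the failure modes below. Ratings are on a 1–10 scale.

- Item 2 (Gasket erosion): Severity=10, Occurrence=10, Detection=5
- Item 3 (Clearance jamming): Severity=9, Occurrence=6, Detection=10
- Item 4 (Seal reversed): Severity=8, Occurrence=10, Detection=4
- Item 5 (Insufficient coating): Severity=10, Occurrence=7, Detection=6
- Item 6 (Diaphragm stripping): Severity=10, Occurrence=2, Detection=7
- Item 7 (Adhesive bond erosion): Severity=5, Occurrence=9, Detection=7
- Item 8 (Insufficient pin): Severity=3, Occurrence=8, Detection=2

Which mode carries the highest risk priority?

RPN = Severity × Occurrence × Detection:
  Item 2: 10 × 10 × 5 = 500
  Item 3: 9 × 6 × 10 = 540
  Item 4: 8 × 10 × 4 = 320
  Item 5: 10 × 7 × 6 = 420
  Item 6: 10 × 2 × 7 = 140
  Item 7: 5 × 9 × 7 = 315
  Item 8: 3 × 8 × 2 = 48
Highest RPN is 540 → Item 3.

Item 3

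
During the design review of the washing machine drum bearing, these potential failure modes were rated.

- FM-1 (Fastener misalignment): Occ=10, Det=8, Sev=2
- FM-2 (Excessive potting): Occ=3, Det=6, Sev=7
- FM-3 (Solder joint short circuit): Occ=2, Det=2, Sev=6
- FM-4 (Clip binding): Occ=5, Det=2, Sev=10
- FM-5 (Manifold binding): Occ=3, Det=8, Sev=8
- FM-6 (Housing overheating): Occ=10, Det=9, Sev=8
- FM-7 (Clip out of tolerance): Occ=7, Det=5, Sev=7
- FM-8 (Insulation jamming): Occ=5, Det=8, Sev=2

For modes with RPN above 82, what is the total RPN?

1543

RPN = Severity × Occurrence × Detection:
  FM-1: 2 × 10 × 8 = 160
  FM-2: 7 × 3 × 6 = 126
  FM-3: 6 × 2 × 2 = 24
  FM-4: 10 × 5 × 2 = 100
  FM-5: 8 × 3 × 8 = 192
  FM-6: 8 × 10 × 9 = 720
  FM-7: 7 × 7 × 5 = 245
  FM-8: 2 × 5 × 8 = 80
RPN > 82: FM-1 (160), FM-2 (126), FM-4 (100), FM-5 (192), FM-6 (720), FM-7 (245).
Sum: 160 + 126 + 100 + 192 + 720 + 245 = 1543.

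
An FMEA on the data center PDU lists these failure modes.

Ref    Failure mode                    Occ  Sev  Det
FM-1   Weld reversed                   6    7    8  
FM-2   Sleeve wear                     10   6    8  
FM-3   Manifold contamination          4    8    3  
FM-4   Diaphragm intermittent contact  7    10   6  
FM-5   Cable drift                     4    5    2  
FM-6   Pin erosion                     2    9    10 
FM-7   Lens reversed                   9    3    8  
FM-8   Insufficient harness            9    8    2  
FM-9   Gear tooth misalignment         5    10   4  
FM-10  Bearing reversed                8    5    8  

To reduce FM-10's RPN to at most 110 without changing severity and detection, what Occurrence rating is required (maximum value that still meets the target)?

2

FM-10: S=5, O=8, D=8 → current RPN = 320.
Fixed product = 40. Need 40 × O ≤ 110, so O ≤ 110/40 = 2.75.
Maximum integer Occurrence rating = 2 (gives RPN 80; O=3 would give 120 > 110).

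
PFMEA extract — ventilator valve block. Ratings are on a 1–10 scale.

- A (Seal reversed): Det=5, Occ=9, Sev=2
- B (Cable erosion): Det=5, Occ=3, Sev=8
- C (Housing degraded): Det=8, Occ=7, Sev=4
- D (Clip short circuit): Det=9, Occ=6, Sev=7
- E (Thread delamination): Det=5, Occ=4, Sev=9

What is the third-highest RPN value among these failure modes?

RPN = Severity × Occurrence × Detection:
  A: 2 × 9 × 5 = 90
  B: 8 × 3 × 5 = 120
  C: 4 × 7 × 8 = 224
  D: 7 × 6 × 9 = 378
  E: 9 × 4 × 5 = 180
Sorted descending: 378, 224, 180, 120, 90.
The third-highest RPN is 180 (E).

180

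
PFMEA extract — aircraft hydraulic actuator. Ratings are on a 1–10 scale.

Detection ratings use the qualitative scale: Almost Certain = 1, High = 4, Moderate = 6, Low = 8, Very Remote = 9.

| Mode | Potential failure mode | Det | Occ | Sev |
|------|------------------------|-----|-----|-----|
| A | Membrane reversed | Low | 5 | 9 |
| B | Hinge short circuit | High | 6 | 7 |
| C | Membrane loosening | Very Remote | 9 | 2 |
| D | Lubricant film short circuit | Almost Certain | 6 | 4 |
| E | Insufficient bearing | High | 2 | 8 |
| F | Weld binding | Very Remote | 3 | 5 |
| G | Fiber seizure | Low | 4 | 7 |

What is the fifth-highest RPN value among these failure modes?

RPN = Severity × Occurrence × Detection:
  A: 9 × 5 × 8 = 360
  B: 7 × 6 × 4 = 168
  C: 2 × 9 × 9 = 162
  D: 4 × 6 × 1 = 24
  E: 8 × 2 × 4 = 64
  F: 5 × 3 × 9 = 135
  G: 7 × 4 × 8 = 224
Sorted descending: 360, 224, 168, 162, 135, 64, 24.
The fifth-highest RPN is 135 (F).

135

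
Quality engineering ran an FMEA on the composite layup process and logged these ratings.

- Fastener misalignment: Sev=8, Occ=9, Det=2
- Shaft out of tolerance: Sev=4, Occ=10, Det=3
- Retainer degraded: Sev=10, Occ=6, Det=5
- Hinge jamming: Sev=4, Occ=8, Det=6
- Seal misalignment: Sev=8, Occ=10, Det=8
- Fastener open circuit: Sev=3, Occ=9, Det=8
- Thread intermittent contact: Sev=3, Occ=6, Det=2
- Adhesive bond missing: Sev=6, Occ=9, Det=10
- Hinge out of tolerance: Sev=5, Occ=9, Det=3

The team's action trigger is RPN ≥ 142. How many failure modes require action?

RPN = Severity × Occurrence × Detection:
  Fastener misalignment: 8 × 9 × 2 = 144
  Shaft out of tolerance: 4 × 10 × 3 = 120
  Retainer degraded: 10 × 6 × 5 = 300
  Hinge jamming: 4 × 8 × 6 = 192
  Seal misalignment: 8 × 10 × 8 = 640
  Fastener open circuit: 3 × 9 × 8 = 216
  Thread intermittent contact: 3 × 6 × 2 = 36
  Adhesive bond missing: 6 × 9 × 10 = 540
  Hinge out of tolerance: 5 × 9 × 3 = 135
Modes with RPN ≥ 142: Fastener misalignment (144), Retainer degraded (300), Hinge jamming (192), Seal misalignment (640), Fastener open circuit (216), Adhesive bond missing (540) → 6.

6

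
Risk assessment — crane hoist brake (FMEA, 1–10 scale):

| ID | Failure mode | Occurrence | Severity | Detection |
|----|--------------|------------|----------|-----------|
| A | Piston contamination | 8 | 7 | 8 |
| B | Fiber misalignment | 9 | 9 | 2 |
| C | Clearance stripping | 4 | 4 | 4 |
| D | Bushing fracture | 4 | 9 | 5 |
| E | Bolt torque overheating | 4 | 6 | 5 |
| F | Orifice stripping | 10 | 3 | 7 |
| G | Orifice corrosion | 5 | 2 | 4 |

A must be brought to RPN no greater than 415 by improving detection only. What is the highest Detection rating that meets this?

A: S=7, O=8, D=8 → current RPN = 448.
Fixed product = 56. Need 56 × D ≤ 415, so D ≤ 415/56 = 7.41.
Maximum integer Detection rating = 7 (gives RPN 392; D=8 would give 448 > 415).

7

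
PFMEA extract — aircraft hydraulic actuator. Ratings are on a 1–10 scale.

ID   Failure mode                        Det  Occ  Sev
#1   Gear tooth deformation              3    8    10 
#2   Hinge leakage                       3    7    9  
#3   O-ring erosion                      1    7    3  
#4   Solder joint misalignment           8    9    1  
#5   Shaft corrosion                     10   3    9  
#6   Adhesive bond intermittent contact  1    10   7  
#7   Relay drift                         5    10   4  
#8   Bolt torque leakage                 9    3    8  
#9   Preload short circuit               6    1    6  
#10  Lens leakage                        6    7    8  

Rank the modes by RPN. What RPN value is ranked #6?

189

RPN = Severity × Occurrence × Detection:
  #1: 10 × 8 × 3 = 240
  #2: 9 × 7 × 3 = 189
  #3: 3 × 7 × 1 = 21
  #4: 1 × 9 × 8 = 72
  #5: 9 × 3 × 10 = 270
  #6: 7 × 10 × 1 = 70
  #7: 4 × 10 × 5 = 200
  #8: 8 × 3 × 9 = 216
  #9: 6 × 1 × 6 = 36
  #10: 8 × 7 × 6 = 336
Sorted descending: 336, 270, 240, 216, 200, 189, 72, 70, 36, 21.
The sixth-highest RPN is 189 (#2).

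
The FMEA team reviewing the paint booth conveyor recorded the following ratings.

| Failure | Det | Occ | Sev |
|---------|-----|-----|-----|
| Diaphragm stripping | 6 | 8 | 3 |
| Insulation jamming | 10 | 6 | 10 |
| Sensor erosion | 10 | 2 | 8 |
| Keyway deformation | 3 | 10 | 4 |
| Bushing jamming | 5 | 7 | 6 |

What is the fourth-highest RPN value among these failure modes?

144

RPN = Severity × Occurrence × Detection:
  Diaphragm stripping: 3 × 8 × 6 = 144
  Insulation jamming: 10 × 6 × 10 = 600
  Sensor erosion: 8 × 2 × 10 = 160
  Keyway deformation: 4 × 10 × 3 = 120
  Bushing jamming: 6 × 7 × 5 = 210
Sorted descending: 600, 210, 160, 144, 120.
The fourth-highest RPN is 144 (Diaphragm stripping).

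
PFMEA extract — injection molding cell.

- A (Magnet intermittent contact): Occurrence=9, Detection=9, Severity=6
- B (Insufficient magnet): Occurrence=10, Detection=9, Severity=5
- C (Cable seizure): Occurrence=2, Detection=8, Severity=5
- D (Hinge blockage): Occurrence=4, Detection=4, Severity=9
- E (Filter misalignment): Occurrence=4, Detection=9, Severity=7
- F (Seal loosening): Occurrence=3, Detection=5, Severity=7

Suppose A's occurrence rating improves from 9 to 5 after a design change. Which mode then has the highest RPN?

B

RPN = Severity × Occurrence × Detection:
  A: 6 × 9 × 9 = 486
  B: 5 × 10 × 9 = 450
  C: 5 × 2 × 8 = 80
  D: 9 × 4 × 4 = 144
  E: 7 × 4 × 9 = 252
  F: 7 × 3 × 5 = 105
After action: A → 6 × 5 × 9 = 270.
Revised RPNs: B=450, A=270, E=252, D=144, F=105, C=80.
Highest is now B (450).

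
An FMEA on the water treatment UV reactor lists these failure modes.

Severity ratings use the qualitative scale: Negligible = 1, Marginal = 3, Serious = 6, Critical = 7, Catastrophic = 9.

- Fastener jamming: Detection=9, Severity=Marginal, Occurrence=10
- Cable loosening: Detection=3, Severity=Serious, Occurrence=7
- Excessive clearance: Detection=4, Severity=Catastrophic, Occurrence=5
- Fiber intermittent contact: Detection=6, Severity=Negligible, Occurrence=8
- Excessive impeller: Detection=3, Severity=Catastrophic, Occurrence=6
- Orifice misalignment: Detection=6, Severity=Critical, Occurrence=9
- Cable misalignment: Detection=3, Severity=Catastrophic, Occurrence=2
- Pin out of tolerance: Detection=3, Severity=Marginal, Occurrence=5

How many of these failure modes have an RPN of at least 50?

RPN = Severity × Occurrence × Detection:
  Fastener jamming: 3 × 10 × 9 = 270
  Cable loosening: 6 × 7 × 3 = 126
  Excessive clearance: 9 × 5 × 4 = 180
  Fiber intermittent contact: 1 × 8 × 6 = 48
  Excessive impeller: 9 × 6 × 3 = 162
  Orifice misalignment: 7 × 9 × 6 = 378
  Cable misalignment: 9 × 2 × 3 = 54
  Pin out of tolerance: 3 × 5 × 3 = 45
Modes with RPN ≥ 50: Fastener jamming (270), Cable loosening (126), Excessive clearance (180), Excessive impeller (162), Orifice misalignment (378), Cable misalignment (54) → 6.

6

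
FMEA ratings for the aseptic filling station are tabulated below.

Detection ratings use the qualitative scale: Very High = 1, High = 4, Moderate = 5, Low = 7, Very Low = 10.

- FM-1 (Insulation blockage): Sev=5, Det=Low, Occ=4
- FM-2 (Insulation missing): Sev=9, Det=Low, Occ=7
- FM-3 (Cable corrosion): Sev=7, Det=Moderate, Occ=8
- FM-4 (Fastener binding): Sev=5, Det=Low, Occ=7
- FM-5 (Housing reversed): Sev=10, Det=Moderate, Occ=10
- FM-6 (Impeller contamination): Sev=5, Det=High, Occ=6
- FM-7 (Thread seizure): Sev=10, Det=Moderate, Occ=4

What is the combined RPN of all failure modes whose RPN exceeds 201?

RPN = Severity × Occurrence × Detection:
  FM-1: 5 × 4 × 7 = 140
  FM-2: 9 × 7 × 7 = 441
  FM-3: 7 × 8 × 5 = 280
  FM-4: 5 × 7 × 7 = 245
  FM-5: 10 × 10 × 5 = 500
  FM-6: 5 × 6 × 4 = 120
  FM-7: 10 × 4 × 5 = 200
RPN > 201: FM-2 (441), FM-3 (280), FM-4 (245), FM-5 (500).
Sum: 441 + 280 + 245 + 500 = 1466.

1466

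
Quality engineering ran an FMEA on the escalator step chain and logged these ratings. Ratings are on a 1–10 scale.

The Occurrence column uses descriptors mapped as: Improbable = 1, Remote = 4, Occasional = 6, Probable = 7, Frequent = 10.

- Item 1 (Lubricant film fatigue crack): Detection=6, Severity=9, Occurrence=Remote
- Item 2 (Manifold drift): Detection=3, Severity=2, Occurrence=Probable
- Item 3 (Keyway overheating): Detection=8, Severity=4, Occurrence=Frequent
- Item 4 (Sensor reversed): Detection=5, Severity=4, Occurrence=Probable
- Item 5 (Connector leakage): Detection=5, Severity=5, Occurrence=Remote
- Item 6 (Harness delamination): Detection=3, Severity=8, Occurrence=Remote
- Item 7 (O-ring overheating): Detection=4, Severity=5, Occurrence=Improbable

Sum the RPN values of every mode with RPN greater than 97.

RPN = Severity × Occurrence × Detection:
  Item 1: 9 × 4 × 6 = 216
  Item 2: 2 × 7 × 3 = 42
  Item 3: 4 × 10 × 8 = 320
  Item 4: 4 × 7 × 5 = 140
  Item 5: 5 × 4 × 5 = 100
  Item 6: 8 × 4 × 3 = 96
  Item 7: 5 × 1 × 4 = 20
RPN > 97: Item 1 (216), Item 3 (320), Item 4 (140), Item 5 (100).
Sum: 216 + 320 + 140 + 100 = 776.

776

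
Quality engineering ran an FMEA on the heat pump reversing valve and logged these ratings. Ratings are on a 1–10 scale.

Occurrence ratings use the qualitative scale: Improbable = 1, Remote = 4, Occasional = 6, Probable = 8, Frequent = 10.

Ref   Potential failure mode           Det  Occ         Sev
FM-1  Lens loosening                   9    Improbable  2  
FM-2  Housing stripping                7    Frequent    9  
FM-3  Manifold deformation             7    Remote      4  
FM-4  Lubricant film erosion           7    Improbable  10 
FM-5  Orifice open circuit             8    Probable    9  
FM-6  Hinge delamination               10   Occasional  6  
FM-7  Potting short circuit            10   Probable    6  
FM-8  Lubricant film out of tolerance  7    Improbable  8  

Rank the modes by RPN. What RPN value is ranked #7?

56

RPN = Severity × Occurrence × Detection:
  FM-1: 2 × 1 × 9 = 18
  FM-2: 9 × 10 × 7 = 630
  FM-3: 4 × 4 × 7 = 112
  FM-4: 10 × 1 × 7 = 70
  FM-5: 9 × 8 × 8 = 576
  FM-6: 6 × 6 × 10 = 360
  FM-7: 6 × 8 × 10 = 480
  FM-8: 8 × 1 × 7 = 56
Sorted descending: 630, 576, 480, 360, 112, 70, 56, 18.
The seventh-highest RPN is 56 (FM-8).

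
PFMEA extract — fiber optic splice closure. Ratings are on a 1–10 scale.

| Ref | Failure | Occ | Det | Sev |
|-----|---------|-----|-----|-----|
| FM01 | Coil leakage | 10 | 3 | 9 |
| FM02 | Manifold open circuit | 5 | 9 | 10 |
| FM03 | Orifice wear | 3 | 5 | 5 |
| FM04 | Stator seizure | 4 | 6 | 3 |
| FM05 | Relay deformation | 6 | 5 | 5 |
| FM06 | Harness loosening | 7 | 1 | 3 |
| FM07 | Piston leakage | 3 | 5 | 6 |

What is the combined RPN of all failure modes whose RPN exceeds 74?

RPN = Severity × Occurrence × Detection:
  FM01: 9 × 10 × 3 = 270
  FM02: 10 × 5 × 9 = 450
  FM03: 5 × 3 × 5 = 75
  FM04: 3 × 4 × 6 = 72
  FM05: 5 × 6 × 5 = 150
  FM06: 3 × 7 × 1 = 21
  FM07: 6 × 3 × 5 = 90
RPN > 74: FM01 (270), FM02 (450), FM03 (75), FM05 (150), FM07 (90).
Sum: 270 + 450 + 75 + 150 + 90 = 1035.

1035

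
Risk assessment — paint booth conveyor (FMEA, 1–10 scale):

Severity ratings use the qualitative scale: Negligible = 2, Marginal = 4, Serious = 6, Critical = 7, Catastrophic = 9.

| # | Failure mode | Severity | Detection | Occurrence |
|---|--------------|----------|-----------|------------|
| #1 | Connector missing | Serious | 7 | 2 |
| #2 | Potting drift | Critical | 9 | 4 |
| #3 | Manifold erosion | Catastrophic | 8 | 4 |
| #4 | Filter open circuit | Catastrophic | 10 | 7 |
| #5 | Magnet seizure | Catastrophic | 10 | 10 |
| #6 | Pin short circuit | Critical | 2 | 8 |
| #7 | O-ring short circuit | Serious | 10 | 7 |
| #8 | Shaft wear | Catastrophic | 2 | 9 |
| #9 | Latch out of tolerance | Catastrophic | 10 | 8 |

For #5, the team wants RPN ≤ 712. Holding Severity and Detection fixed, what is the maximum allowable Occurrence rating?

#5: S=9, O=10, D=10 → current RPN = 900.
Fixed product = 90. Need 90 × O ≤ 712, so O ≤ 712/90 = 7.91.
Maximum integer Occurrence rating = 7 (gives RPN 630; O=8 would give 720 > 712).

7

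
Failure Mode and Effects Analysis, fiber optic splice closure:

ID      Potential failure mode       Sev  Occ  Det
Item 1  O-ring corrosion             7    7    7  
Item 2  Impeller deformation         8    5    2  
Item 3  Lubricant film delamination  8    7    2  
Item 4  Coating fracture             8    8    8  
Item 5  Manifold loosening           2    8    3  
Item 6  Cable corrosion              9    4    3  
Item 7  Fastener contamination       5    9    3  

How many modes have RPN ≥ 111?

4

RPN = Severity × Occurrence × Detection:
  Item 1: 7 × 7 × 7 = 343
  Item 2: 8 × 5 × 2 = 80
  Item 3: 8 × 7 × 2 = 112
  Item 4: 8 × 8 × 8 = 512
  Item 5: 2 × 8 × 3 = 48
  Item 6: 9 × 4 × 3 = 108
  Item 7: 5 × 9 × 3 = 135
Modes with RPN ≥ 111: Item 1 (343), Item 3 (112), Item 4 (512), Item 7 (135) → 4.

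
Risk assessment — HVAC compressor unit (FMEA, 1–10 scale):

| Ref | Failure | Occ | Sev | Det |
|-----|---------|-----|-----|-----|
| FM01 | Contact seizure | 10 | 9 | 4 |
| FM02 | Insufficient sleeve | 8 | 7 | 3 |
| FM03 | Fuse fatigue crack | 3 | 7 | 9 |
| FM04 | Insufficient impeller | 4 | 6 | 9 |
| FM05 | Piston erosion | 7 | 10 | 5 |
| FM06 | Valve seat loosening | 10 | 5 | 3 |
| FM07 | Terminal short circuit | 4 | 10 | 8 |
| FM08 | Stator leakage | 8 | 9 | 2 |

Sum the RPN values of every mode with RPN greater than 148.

1753

RPN = Severity × Occurrence × Detection:
  FM01: 9 × 10 × 4 = 360
  FM02: 7 × 8 × 3 = 168
  FM03: 7 × 3 × 9 = 189
  FM04: 6 × 4 × 9 = 216
  FM05: 10 × 7 × 5 = 350
  FM06: 5 × 10 × 3 = 150
  FM07: 10 × 4 × 8 = 320
  FM08: 9 × 8 × 2 = 144
RPN > 148: FM01 (360), FM02 (168), FM03 (189), FM04 (216), FM05 (350), FM06 (150), FM07 (320).
Sum: 360 + 168 + 189 + 216 + 350 + 150 + 320 = 1753.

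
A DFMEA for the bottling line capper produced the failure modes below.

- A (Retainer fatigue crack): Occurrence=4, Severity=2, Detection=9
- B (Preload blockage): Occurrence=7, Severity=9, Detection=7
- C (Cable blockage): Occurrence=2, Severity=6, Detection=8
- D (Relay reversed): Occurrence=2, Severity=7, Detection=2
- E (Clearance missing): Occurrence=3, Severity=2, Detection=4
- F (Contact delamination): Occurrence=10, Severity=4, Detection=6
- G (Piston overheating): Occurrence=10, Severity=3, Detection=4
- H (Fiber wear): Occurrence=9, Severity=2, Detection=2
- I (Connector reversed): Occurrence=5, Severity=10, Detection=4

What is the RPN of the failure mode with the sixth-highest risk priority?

72

RPN = Severity × Occurrence × Detection:
  A: 2 × 4 × 9 = 72
  B: 9 × 7 × 7 = 441
  C: 6 × 2 × 8 = 96
  D: 7 × 2 × 2 = 28
  E: 2 × 3 × 4 = 24
  F: 4 × 10 × 6 = 240
  G: 3 × 10 × 4 = 120
  H: 2 × 9 × 2 = 36
  I: 10 × 5 × 4 = 200
Sorted descending: 441, 240, 200, 120, 96, 72, 36, 28, 24.
The sixth-highest RPN is 72 (A).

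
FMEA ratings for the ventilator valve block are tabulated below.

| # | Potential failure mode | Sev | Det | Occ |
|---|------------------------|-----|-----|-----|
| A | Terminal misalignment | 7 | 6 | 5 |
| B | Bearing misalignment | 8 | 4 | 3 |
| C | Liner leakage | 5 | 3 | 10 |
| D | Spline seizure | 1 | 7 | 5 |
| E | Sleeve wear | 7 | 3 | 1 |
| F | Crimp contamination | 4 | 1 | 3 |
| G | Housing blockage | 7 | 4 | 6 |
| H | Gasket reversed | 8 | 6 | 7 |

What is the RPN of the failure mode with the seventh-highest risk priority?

21

RPN = Severity × Occurrence × Detection:
  A: 7 × 5 × 6 = 210
  B: 8 × 3 × 4 = 96
  C: 5 × 10 × 3 = 150
  D: 1 × 5 × 7 = 35
  E: 7 × 1 × 3 = 21
  F: 4 × 3 × 1 = 12
  G: 7 × 6 × 4 = 168
  H: 8 × 7 × 6 = 336
Sorted descending: 336, 210, 168, 150, 96, 35, 21, 12.
The seventh-highest RPN is 21 (E).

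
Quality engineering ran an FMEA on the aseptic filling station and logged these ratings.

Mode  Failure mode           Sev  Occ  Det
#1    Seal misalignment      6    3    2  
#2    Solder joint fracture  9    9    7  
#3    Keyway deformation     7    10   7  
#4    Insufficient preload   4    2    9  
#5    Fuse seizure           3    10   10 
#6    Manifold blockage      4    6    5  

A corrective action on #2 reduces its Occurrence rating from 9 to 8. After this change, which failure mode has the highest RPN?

#2

RPN = Severity × Occurrence × Detection:
  #1: 6 × 3 × 2 = 36
  #2: 9 × 9 × 7 = 567
  #3: 7 × 10 × 7 = 490
  #4: 4 × 2 × 9 = 72
  #5: 3 × 10 × 10 = 300
  #6: 4 × 6 × 5 = 120
After action: #2 → 9 × 8 × 7 = 504.
Revised RPNs: #2=504, #3=490, #5=300, #6=120, #4=72, #1=36.
Highest is now #2 (504).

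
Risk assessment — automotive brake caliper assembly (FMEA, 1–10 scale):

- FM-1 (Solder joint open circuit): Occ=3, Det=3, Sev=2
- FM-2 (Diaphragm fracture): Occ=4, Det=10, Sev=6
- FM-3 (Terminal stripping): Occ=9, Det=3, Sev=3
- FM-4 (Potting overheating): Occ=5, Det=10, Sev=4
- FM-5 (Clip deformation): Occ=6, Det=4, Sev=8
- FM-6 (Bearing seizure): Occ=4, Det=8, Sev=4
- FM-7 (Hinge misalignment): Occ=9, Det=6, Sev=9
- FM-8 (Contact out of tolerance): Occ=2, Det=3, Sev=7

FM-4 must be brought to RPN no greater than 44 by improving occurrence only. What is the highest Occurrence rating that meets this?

FM-4: S=4, O=5, D=10 → current RPN = 200.
Fixed product = 40. Need 40 × O ≤ 44, so O ≤ 44/40 = 1.10.
Maximum integer Occurrence rating = 1 (gives RPN 40; O=2 would give 80 > 44).

1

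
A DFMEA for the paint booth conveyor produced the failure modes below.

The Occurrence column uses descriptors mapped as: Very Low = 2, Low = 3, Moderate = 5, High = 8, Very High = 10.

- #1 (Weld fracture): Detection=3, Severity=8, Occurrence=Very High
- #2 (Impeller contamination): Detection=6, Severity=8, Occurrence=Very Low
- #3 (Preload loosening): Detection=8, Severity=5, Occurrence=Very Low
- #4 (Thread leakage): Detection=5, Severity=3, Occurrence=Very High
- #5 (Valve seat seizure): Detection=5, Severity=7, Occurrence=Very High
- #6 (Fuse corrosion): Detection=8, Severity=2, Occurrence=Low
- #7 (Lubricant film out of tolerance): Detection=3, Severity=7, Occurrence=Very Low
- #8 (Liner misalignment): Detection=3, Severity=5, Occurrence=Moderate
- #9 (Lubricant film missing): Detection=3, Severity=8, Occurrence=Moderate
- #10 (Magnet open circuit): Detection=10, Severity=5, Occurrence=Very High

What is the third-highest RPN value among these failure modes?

RPN = Severity × Occurrence × Detection:
  #1: 8 × 10 × 3 = 240
  #2: 8 × 2 × 6 = 96
  #3: 5 × 2 × 8 = 80
  #4: 3 × 10 × 5 = 150
  #5: 7 × 10 × 5 = 350
  #6: 2 × 3 × 8 = 48
  #7: 7 × 2 × 3 = 42
  #8: 5 × 5 × 3 = 75
  #9: 8 × 5 × 3 = 120
  #10: 5 × 10 × 10 = 500
Sorted descending: 500, 350, 240, 150, 120, 96, 80, 75, 48, 42.
The third-highest RPN is 240 (#1).

240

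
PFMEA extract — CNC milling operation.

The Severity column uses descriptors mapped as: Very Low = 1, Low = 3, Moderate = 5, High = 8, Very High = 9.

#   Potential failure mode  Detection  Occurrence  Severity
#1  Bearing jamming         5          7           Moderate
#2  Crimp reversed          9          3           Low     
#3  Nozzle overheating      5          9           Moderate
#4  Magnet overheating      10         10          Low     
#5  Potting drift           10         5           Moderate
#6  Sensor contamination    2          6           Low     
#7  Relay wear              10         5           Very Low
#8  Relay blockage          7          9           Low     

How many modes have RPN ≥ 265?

RPN = Severity × Occurrence × Detection:
  #1: 5 × 7 × 5 = 175
  #2: 3 × 3 × 9 = 81
  #3: 5 × 9 × 5 = 225
  #4: 3 × 10 × 10 = 300
  #5: 5 × 5 × 10 = 250
  #6: 3 × 6 × 2 = 36
  #7: 1 × 5 × 10 = 50
  #8: 3 × 9 × 7 = 189
Modes with RPN ≥ 265: #4 (300) → 1.

1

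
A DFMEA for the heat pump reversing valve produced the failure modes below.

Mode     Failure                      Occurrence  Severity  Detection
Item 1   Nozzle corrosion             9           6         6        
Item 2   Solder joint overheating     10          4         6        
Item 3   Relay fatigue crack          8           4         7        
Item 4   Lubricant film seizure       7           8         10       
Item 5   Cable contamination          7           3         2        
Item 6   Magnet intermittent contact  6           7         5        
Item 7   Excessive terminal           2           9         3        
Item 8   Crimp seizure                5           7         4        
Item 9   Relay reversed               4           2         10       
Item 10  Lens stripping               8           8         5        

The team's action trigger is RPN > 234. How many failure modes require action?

RPN = Severity × Occurrence × Detection:
  Item 1: 6 × 9 × 6 = 324
  Item 2: 4 × 10 × 6 = 240
  Item 3: 4 × 8 × 7 = 224
  Item 4: 8 × 7 × 10 = 560
  Item 5: 3 × 7 × 2 = 42
  Item 6: 7 × 6 × 5 = 210
  Item 7: 9 × 2 × 3 = 54
  Item 8: 7 × 5 × 4 = 140
  Item 9: 2 × 4 × 10 = 80
  Item 10: 8 × 8 × 5 = 320
Modes with RPN > 234: Item 1 (324), Item 2 (240), Item 4 (560), Item 10 (320) → 4.

4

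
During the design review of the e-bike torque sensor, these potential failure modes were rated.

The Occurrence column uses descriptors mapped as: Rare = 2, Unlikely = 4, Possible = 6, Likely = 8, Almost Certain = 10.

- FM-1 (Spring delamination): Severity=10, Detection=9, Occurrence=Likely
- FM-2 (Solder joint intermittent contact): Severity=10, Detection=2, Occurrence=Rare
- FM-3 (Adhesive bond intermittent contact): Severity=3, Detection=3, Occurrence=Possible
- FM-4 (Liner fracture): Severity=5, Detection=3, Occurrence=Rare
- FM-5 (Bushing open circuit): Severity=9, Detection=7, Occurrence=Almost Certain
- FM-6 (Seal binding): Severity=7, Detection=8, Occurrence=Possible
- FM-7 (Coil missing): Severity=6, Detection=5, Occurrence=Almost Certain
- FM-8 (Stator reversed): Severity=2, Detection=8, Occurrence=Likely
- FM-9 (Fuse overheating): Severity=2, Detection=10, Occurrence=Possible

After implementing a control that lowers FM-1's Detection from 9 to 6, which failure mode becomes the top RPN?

RPN = Severity × Occurrence × Detection:
  FM-1: 10 × 8 × 9 = 720
  FM-2: 10 × 2 × 2 = 40
  FM-3: 3 × 6 × 3 = 54
  FM-4: 5 × 2 × 3 = 30
  FM-5: 9 × 10 × 7 = 630
  FM-6: 7 × 6 × 8 = 336
  FM-7: 6 × 10 × 5 = 300
  FM-8: 2 × 8 × 8 = 128
  FM-9: 2 × 6 × 10 = 120
After action: FM-1 → 10 × 8 × 6 = 480.
Revised RPNs: FM-5=630, FM-1=480, FM-6=336, FM-7=300, FM-8=128, FM-9=120, FM-3=54, FM-2=40, FM-4=30.
Highest is now FM-5 (630).

FM-5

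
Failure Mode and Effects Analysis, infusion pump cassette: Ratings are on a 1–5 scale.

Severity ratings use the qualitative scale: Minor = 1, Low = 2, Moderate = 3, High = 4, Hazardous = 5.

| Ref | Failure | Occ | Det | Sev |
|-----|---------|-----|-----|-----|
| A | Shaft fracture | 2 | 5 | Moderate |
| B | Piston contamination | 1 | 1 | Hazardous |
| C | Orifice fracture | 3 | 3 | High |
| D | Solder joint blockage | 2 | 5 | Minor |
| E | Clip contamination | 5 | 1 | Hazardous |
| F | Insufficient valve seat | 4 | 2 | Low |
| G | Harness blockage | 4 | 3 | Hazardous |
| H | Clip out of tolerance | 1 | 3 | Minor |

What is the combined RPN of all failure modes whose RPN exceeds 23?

RPN = Severity × Occurrence × Detection:
  A: 3 × 2 × 5 = 30
  B: 5 × 1 × 1 = 5
  C: 4 × 3 × 3 = 36
  D: 1 × 2 × 5 = 10
  E: 5 × 5 × 1 = 25
  F: 2 × 4 × 2 = 16
  G: 5 × 4 × 3 = 60
  H: 1 × 1 × 3 = 3
RPN > 23: A (30), C (36), E (25), G (60).
Sum: 30 + 36 + 25 + 60 = 151.

151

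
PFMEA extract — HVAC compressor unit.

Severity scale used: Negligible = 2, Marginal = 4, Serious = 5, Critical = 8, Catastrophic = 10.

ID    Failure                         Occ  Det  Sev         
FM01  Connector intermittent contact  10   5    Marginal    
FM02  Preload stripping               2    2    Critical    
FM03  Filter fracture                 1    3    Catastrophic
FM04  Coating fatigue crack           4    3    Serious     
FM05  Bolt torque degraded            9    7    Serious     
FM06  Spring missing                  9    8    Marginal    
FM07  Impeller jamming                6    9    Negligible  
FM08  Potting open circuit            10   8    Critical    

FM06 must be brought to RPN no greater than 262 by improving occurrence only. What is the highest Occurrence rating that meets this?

8

FM06: S=4, O=9, D=8 → current RPN = 288.
Fixed product = 32. Need 32 × O ≤ 262, so O ≤ 262/32 = 8.19.
Maximum integer Occurrence rating = 8 (gives RPN 256; O=9 would give 288 > 262).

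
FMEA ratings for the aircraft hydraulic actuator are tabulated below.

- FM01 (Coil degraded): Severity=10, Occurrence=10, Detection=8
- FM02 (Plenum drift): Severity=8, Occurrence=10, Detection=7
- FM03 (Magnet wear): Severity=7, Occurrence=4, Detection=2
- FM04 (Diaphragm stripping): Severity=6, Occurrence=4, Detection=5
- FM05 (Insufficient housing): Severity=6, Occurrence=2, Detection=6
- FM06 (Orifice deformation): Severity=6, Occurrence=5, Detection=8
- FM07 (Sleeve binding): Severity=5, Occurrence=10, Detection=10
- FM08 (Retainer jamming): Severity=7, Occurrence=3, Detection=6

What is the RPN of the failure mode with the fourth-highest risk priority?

RPN = Severity × Occurrence × Detection:
  FM01: 10 × 10 × 8 = 800
  FM02: 8 × 10 × 7 = 560
  FM03: 7 × 4 × 2 = 56
  FM04: 6 × 4 × 5 = 120
  FM05: 6 × 2 × 6 = 72
  FM06: 6 × 5 × 8 = 240
  FM07: 5 × 10 × 10 = 500
  FM08: 7 × 3 × 6 = 126
Sorted descending: 800, 560, 500, 240, 126, 120, 72, 56.
The fourth-highest RPN is 240 (FM06).

240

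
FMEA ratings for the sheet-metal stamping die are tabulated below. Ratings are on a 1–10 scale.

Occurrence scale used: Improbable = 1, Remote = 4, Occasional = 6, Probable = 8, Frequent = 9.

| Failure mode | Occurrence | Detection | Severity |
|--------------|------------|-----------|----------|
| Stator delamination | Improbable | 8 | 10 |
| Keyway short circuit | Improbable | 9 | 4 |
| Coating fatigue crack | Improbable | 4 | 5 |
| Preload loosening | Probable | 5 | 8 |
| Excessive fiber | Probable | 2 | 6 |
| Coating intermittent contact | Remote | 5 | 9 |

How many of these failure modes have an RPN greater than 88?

3

RPN = Severity × Occurrence × Detection:
  Stator delamination: 10 × 1 × 8 = 80
  Keyway short circuit: 4 × 1 × 9 = 36
  Coating fatigue crack: 5 × 1 × 4 = 20
  Preload loosening: 8 × 8 × 5 = 320
  Excessive fiber: 6 × 8 × 2 = 96
  Coating intermittent contact: 9 × 4 × 5 = 180
Modes with RPN > 88: Preload loosening (320), Excessive fiber (96), Coating intermittent contact (180) → 3.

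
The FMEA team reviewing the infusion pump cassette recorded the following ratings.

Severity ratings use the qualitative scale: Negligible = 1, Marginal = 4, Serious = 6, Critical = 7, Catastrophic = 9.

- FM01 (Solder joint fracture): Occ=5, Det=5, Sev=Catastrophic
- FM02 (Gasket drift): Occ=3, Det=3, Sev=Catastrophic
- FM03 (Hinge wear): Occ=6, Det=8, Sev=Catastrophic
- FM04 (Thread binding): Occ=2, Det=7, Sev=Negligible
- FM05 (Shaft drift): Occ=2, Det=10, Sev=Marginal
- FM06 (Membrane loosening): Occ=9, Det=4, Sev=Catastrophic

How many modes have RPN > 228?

RPN = Severity × Occurrence × Detection:
  FM01: 9 × 5 × 5 = 225
  FM02: 9 × 3 × 3 = 81
  FM03: 9 × 6 × 8 = 432
  FM04: 1 × 2 × 7 = 14
  FM05: 4 × 2 × 10 = 80
  FM06: 9 × 9 × 4 = 324
Modes with RPN > 228: FM03 (432), FM06 (324) → 2.

2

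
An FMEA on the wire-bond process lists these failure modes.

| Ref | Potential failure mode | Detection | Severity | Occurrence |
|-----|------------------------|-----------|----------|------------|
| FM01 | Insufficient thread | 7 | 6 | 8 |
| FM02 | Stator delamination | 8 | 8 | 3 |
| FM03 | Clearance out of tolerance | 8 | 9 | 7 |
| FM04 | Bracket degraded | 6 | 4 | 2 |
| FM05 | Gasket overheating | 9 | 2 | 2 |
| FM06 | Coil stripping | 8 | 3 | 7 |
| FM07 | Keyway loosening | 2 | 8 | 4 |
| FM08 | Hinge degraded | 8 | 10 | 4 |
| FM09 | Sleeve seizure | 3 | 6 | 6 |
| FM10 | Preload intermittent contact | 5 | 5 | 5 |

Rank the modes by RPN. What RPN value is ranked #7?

108

RPN = Severity × Occurrence × Detection:
  FM01: 6 × 8 × 7 = 336
  FM02: 8 × 3 × 8 = 192
  FM03: 9 × 7 × 8 = 504
  FM04: 4 × 2 × 6 = 48
  FM05: 2 × 2 × 9 = 36
  FM06: 3 × 7 × 8 = 168
  FM07: 8 × 4 × 2 = 64
  FM08: 10 × 4 × 8 = 320
  FM09: 6 × 6 × 3 = 108
  FM10: 5 × 5 × 5 = 125
Sorted descending: 504, 336, 320, 192, 168, 125, 108, 64, 48, 36.
The seventh-highest RPN is 108 (FM09).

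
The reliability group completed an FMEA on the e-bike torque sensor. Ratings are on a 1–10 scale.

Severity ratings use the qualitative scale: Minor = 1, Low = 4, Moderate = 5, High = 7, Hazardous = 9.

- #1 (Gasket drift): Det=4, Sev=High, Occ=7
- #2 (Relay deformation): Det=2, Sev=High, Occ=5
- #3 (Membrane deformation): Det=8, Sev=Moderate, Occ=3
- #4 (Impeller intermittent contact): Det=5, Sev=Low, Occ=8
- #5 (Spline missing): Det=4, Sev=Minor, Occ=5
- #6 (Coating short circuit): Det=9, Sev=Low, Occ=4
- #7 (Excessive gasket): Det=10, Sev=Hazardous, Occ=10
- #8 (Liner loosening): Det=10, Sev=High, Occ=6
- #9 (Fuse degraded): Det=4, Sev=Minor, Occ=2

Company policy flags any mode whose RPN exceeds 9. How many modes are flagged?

8

RPN = Severity × Occurrence × Detection:
  #1: 7 × 7 × 4 = 196
  #2: 7 × 5 × 2 = 70
  #3: 5 × 3 × 8 = 120
  #4: 4 × 8 × 5 = 160
  #5: 1 × 5 × 4 = 20
  #6: 4 × 4 × 9 = 144
  #7: 9 × 10 × 10 = 900
  #8: 7 × 6 × 10 = 420
  #9: 1 × 2 × 4 = 8
Modes with RPN > 9: #1 (196), #2 (70), #3 (120), #4 (160), #5 (20), #6 (144), #7 (900), #8 (420) → 8.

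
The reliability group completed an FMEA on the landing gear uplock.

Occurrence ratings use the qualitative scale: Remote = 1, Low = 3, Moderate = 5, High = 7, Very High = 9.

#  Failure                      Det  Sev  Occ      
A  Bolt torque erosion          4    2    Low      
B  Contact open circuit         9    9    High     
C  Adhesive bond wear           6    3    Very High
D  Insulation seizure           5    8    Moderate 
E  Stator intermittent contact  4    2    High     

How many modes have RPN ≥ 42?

RPN = Severity × Occurrence × Detection:
  A: 2 × 3 × 4 = 24
  B: 9 × 7 × 9 = 567
  C: 3 × 9 × 6 = 162
  D: 8 × 5 × 5 = 200
  E: 2 × 7 × 4 = 56
Modes with RPN ≥ 42: B (567), C (162), D (200), E (56) → 4.

4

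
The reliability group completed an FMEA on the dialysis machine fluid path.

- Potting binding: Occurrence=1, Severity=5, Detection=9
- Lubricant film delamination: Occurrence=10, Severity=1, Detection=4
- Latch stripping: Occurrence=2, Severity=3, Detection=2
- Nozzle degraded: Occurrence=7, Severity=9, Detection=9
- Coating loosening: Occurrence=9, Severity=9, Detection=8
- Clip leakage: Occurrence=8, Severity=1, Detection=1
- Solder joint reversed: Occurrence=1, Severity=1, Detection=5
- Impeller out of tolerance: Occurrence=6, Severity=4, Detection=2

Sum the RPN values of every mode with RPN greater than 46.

RPN = Severity × Occurrence × Detection:
  Potting binding: 5 × 1 × 9 = 45
  Lubricant film delamination: 1 × 10 × 4 = 40
  Latch stripping: 3 × 2 × 2 = 12
  Nozzle degraded: 9 × 7 × 9 = 567
  Coating loosening: 9 × 9 × 8 = 648
  Clip leakage: 1 × 8 × 1 = 8
  Solder joint reversed: 1 × 1 × 5 = 5
  Impeller out of tolerance: 4 × 6 × 2 = 48
RPN > 46: Nozzle degraded (567), Coating loosening (648), Impeller out of tolerance (48).
Sum: 567 + 648 + 48 = 1263.

1263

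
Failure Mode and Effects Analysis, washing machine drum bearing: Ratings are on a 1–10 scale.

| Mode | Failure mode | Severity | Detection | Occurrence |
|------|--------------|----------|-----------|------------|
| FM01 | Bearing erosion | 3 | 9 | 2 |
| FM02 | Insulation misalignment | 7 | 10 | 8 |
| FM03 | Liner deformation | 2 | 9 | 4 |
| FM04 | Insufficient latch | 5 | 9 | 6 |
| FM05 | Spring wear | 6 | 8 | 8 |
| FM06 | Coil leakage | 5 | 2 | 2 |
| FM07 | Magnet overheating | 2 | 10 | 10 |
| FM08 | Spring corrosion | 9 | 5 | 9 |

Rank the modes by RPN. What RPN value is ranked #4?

RPN = Severity × Occurrence × Detection:
  FM01: 3 × 2 × 9 = 54
  FM02: 7 × 8 × 10 = 560
  FM03: 2 × 4 × 9 = 72
  FM04: 5 × 6 × 9 = 270
  FM05: 6 × 8 × 8 = 384
  FM06: 5 × 2 × 2 = 20
  FM07: 2 × 10 × 10 = 200
  FM08: 9 × 9 × 5 = 405
Sorted descending: 560, 405, 384, 270, 200, 72, 54, 20.
The fourth-highest RPN is 270 (FM04).

270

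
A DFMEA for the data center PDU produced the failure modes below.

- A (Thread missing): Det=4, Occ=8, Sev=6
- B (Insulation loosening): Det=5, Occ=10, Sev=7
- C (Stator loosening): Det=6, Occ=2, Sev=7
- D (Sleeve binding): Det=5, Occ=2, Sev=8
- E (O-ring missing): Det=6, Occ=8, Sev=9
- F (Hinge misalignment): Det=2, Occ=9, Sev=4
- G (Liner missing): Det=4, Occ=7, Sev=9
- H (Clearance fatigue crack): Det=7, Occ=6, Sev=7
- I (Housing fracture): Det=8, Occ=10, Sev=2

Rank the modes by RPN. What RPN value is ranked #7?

84

RPN = Severity × Occurrence × Detection:
  A: 6 × 8 × 4 = 192
  B: 7 × 10 × 5 = 350
  C: 7 × 2 × 6 = 84
  D: 8 × 2 × 5 = 80
  E: 9 × 8 × 6 = 432
  F: 4 × 9 × 2 = 72
  G: 9 × 7 × 4 = 252
  H: 7 × 6 × 7 = 294
  I: 2 × 10 × 8 = 160
Sorted descending: 432, 350, 294, 252, 192, 160, 84, 80, 72.
The seventh-highest RPN is 84 (C).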